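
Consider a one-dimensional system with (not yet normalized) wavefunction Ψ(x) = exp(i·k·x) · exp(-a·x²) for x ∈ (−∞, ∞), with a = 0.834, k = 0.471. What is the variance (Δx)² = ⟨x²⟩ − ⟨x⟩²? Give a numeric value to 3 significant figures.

0.300

Compute ⟨x⟩ and ⟨x²⟩ separately, then (Δx)² = ⟨x²⟩ − ⟨x⟩².
Gaussian moments: ∫x^(2j)·e^(−2ax²) dx = (2j−1)!!/(4a)^j · √(π/(2a)), odd powers integrate to 0; here √(π/(2a)) = 1.3724.
Normalization: ∫|Ψ|² dx = 1.3724.
⟨x⟩ = 0.0000 and ⟨x²⟩ = 0.29976.
(Δx)² = 0.29976 − (0.0000)² = 0.29976.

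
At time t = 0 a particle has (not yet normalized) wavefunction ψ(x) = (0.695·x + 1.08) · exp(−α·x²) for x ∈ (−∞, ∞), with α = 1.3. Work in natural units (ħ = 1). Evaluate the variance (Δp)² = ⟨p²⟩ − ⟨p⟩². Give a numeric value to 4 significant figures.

1.492

Compute ⟨p⟩ and ⟨p²⟩ separately; (Δp)² = ⟨p²⟩ − ⟨p⟩².
Expand each integrand as polynomial × e^(−2αx²) and use ∫x^(2j)·e^(−2αx²) dx = (2j−1)!!/(4α)^j · √(π/(2α)), odd powers → 0; here √(π/(2α)) = 1.0992. Differentiate with the product rule, d/dx e^(−αx²) = −2αx·e^(−αx²).
Normalization: ∫|ψ|² dx = 1.3842.
⟨p⟩ = 0.0000 and ⟨p²⟩ = 1.4918.
(Δp)² = 1.4918 − (0.0000)² = 1.4918.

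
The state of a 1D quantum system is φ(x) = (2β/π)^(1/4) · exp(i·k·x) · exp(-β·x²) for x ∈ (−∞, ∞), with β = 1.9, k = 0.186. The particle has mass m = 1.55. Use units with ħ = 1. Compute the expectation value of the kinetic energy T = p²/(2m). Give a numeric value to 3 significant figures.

T = −(ħ²/2m) d²/dx², so ⟨T⟩ = −(ħ²/2m) ∫ φ*·φ'' dx; with m = 1.55.
Gaussian moments: ∫x^(2j)·e^(−2βx²) dx = (2j−1)!!/(4β)^j · √(π/(2β)), odd powers integrate to 0; here √(π/(2β)) = 0.90925. Derivatives: φ′ = (ik − 2βx)·φ, φ″ = ((ik − 2βx)² − 2β)·φ; the odd-in-x pieces drop out.
⟨T⟩ = 0.62406.

0.624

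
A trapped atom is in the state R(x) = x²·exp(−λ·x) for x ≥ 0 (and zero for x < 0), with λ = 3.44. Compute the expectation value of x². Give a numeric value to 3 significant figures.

⟨x²⟩ = ∫ x²·|R|² dx / ∫|R|² dx (integrals over the domain).
Every integrand reduces to terms xʲ·e^(−2λx) on [0, ∞); use ∫₀^∞ xʲ·e^(−2λx) dx = j!/(2λ)^(j+1).
State is unnormalized: ∫|R|² dx = 0.0015569, and ∫R*·x²·R dx = 0.00098676, so ⟨x²⟩ = 0.00098676 / 0.0015569.
⟨x²⟩ = 0.63379.

0.634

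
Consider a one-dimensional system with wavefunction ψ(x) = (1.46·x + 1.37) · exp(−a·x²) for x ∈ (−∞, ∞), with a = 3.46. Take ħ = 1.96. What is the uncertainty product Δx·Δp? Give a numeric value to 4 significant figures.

0.9817

Δx = √(⟨x²⟩−⟨x⟩²), Δp = √(⟨p²⟩−⟨p⟩²).
Expand each integrand as polynomial × e^(−2ax²) and use ∫x^(2j)·e^(−2ax²) dx = (2j−1)!!/(4a)^j · √(π/(2a)), odd powers → 0; here √(π/(2a)) = 0.67379. Differentiate with the product rule, d/dx e^(−ax²) = −2ax·e^(−ax²).
Normalization: ∫|ψ|² dx = 1.3684.
⟨x⟩ = 0.14232, ⟨x²⟩ = 0.083213 ⇒ Δx = 0.25091.
⟨p⟩ = 0.0000, ⟨p²⟩ = 15.308 ⇒ Δp = 3.9125.
Δx·Δp = 0.98171.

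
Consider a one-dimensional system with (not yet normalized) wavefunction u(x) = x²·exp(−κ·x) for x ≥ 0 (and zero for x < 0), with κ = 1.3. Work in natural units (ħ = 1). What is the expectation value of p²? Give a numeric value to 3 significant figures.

0.563

p² u = −ħ² d²u/dx²; ⟨p²⟩ = −ħ² ∫ u*·u'' dx / ∫|u|² dx.
Differentiate x²·exp(−κ·x) with the product rule; every integrand then reduces to terms xʲ·e^(−2κx) on [0, ∞), with ∫₀^∞ xʲ·e^(−2κx) dx = j!/(2κ)^(j+1).
State is unnormalized: ∫|u|² dx = 0.20200, and ∫u*·(−ħ² u'') dx = 0.11379, so ⟨p²⟩ = 0.11379 / 0.20200.
⟨p²⟩ = 0.56333.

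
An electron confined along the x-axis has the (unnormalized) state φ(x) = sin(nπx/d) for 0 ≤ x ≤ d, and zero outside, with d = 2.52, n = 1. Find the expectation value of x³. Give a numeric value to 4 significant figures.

2.785

⟨x³⟩ = ∫ x³·|φ|² dx / ∫|φ|² dx (integrals over the domain).
With sin²θ = (1 − cos2θ)/2 on 0 ≤ x ≤ d: ∫sin²(nπx/d) dx = d/2, ∫x·sin²(nπx/d) dx = d²/4, ∫x²·sin²(nπx/d) dx = d³·(1/6 − 1/(4n²π²)); higher powers xᵏ the same way, integrating xᵏ·cos(2nπx/d) by parts.
State is unnormalized: ∫|φ|² dx = 1.2600, and ∫φ*·x³·φ dx = 3.5087, so ⟨x³⟩ = 3.5087 / 1.2600.
⟨x³⟩ = 2.7847.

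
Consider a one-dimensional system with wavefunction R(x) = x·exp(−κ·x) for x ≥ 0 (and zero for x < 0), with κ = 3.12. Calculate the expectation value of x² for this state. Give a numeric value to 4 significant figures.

⟨x²⟩ = ∫ x²·|R|² dx / ∫|R|² dx (integrals over the domain).
Every integrand reduces to terms xʲ·e^(−2κx) on [0, ∞); use ∫₀^∞ xʲ·e^(−2κx) dx = j!/(2κ)^(j+1).
State is unnormalized: ∫|R|² dx = 0.0082314, and ∫R*·x²·R dx = 0.0025368, so ⟨x²⟩ = 0.0025368 / 0.0082314.
⟨x²⟩ = 0.30819.

0.3082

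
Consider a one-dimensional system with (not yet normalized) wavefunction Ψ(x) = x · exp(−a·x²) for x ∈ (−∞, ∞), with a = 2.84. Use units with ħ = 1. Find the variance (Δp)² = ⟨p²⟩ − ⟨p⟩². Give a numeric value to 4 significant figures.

Compute ⟨p⟩ and ⟨p²⟩ separately; (Δp)² = ⟨p²⟩ − ⟨p⟩².
Expand each integrand as polynomial × e^(−2ax²) and use ∫x^(2j)·e^(−2ax²) dx = (2j−1)!!/(4a)^j · √(π/(2a)), odd powers → 0; here √(π/(2a)) = 0.74371. Differentiate with the product rule, d/dx e^(−ax²) = −2ax·e^(−ax²).
Normalization: ∫|Ψ|² dx = 0.065467.
⟨p⟩ = 0.0000 and ⟨p²⟩ = 8.5200.
(Δp)² = 8.5200 − (0.0000)² = 8.5200.

8.520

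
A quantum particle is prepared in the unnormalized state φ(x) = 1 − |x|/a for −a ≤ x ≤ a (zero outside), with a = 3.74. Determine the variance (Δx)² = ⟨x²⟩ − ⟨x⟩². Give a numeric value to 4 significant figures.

1.399

Compute ⟨x⟩ and ⟨x²⟩ separately, then (Δx)² = ⟨x²⟩ − ⟨x⟩².
φ is even, so ∫ over [−a, a] = 2∫₀ᵃ with φ = 1 − x/a there: ∫₀ᵃ (1 − x/a)² dx = a/3, ∫₀ᵃ x²(1 − x/a)² dx = a³/30, ∫₀ᵃ x⁴(1 − x/a)² dx = a⁵/105.
Normalization: ∫|φ|² dx = 2.4933.
⟨x⟩ = 0.0000 and ⟨x²⟩ = 1.3988.
(Δx)² = 1.3988 − (0.0000)² = 1.3988.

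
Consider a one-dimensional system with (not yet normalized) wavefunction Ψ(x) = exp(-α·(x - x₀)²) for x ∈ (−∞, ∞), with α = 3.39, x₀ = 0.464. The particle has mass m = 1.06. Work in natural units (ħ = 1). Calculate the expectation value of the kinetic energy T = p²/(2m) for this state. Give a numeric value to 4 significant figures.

T = −(ħ²/2m) d²/dx², so ⟨T⟩ = −(ħ²/2m) ∫ Ψ*·Ψ'' dx / ∫|Ψ|² dx; with m = 1.06.
Gaussian moments (u = x − x₀): ∫u^(2j)·e^(−2αu²) du = (2j−1)!!/(4α)^j · √(π/(2α)), odd powers integrate to 0; here √(π/(2α)) = 0.68071. Derivatives: d/dx e^(−αu²) = −2αu·e^(−αu²), d²/dx² e^(−αu²) = (4α²u² − 2α)·e^(−αu²).
State is unnormalized: ∫|Ψ|² dx = 0.68071, and ∫Ψ*·(−ħ²/2m · Ψ'') dx = 1.0885, so ⟨T⟩ = 1.0885 / 0.68071.
⟨T⟩ = 1.5991.

1.599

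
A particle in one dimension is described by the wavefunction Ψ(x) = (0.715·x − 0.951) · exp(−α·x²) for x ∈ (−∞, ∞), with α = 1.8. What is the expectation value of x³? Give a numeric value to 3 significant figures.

⟨x³⟩ = ∫ x³·|Ψ|² dx / ∫|Ψ|² dx (integrals over the domain).
Expand each integrand as polynomial × e^(−2αx²) and use ∫x^(2j)·e^(−2αx²) dx = (2j−1)!!/(4α)^j · √(π/(2α)), odd powers → 0; here √(π/(2α)) = 0.93417.
State is unnormalized: ∫|Ψ|² dx = 0.91119, and ∫Ψ*·x³·Ψ dx = -0.073518, so ⟨x³⟩ = -0.073518 / 0.91119.
⟨x³⟩ = -0.080684.

-0.0807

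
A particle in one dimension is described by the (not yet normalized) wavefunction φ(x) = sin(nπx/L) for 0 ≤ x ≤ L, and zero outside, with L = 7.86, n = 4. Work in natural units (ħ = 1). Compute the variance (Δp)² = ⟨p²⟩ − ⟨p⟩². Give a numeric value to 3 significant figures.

Compute ⟨p⟩ and ⟨p²⟩ separately; (Δp)² = ⟨p²⟩ − ⟨p⟩².
d/dx sin(nπx/L) = (nπ/L)·cos(nπx/L) and d²/dx² sin(nπx/L) = −(nπ/L)²·sin(nπx/L); on 0 ≤ x ≤ L, ∫sin²(nπx/L) dx = L/2 and ∫sin(nπx/L)·cos(nπx/L) dx = 0.
Normalization: ∫|φ|² dx = 3.9300.
⟨p⟩ = 0.0000 and ⟨p²⟩ = 2.5561.
(Δp)² = 2.5561 − (0.0000)² = 2.5561.

2.56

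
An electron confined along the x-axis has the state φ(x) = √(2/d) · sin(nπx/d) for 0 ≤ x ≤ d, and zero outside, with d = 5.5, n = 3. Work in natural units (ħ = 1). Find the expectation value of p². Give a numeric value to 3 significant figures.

p² φ = −ħ² d²φ/dx²; ⟨p²⟩ = −ħ² ∫ φ*·φ'' dx.
d/dx sin(nπx/d) = (nπ/d)·cos(nπx/d) and d²/dx² sin(nπx/d) = −(nπ/d)²·sin(nπx/d); on 0 ≤ x ≤ d, ∫sin²(nπx/d) dx = d/2 and ∫sin(nπx/d)·cos(nπx/d) dx = 0.
⟨p²⟩ = 2.9364.

2.94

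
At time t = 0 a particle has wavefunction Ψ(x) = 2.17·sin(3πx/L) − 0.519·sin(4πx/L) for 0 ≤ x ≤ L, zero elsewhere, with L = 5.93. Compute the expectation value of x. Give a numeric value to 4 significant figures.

⟨x⟩ = ∫ x·|Ψ|² dx / ∫|Ψ|² dx (integrals over the domain).
On 0 ≤ x ≤ L (j ≠ l): ∫sin²(jπx/L) dx = L/2, ∫sin(jπx/L)·sin(lπx/L) dx = 0; diagonal moments ∫x·sin²(jπx/L) dx = L²/4, ∫x²·sin²(jπx/L) dx = L³·(1/6 − 1/(4j²π²)); cross terms ∫x·sin(jπx/L)·sin(lπx/L) dx = 0 for j + l even and −4jlL²/(π²(j² − l²)²) for j + l odd, ∫x²·sin(jπx/L)·sin(lπx/L) dx = (−1)^(j+l)·4jlL³/(π²(j² − l²)²); higher powers the same way via product-to-sum and parts.
State is unnormalized: ∫|Ψ|² dx = 14.761, and ∫Ψ*·x·Ψ dx = 51.627, so ⟨x⟩ = 51.627 / 14.761.
⟨x⟩ = 3.4976.

3.498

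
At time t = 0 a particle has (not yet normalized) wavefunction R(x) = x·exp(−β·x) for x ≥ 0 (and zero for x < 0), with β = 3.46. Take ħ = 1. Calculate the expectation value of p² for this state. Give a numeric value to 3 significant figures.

p² R = −ħ² d²R/dx²; ⟨p²⟩ = −ħ² ∫ R*·R'' dx / ∫|R|² dx.
Differentiate x·exp(−β·x) with the product rule; every integrand then reduces to terms xʲ·e^(−2βx) on [0, ∞), with ∫₀^∞ xʲ·e^(−2βx) dx = j!/(2β)^(j+1).
State is unnormalized: ∫|R|² dx = 0.0060355, and ∫R*·(−ħ² R'') dx = 0.072254, so ⟨p²⟩ = 0.072254 / 0.0060355.
⟨p²⟩ = 11.972.

12.0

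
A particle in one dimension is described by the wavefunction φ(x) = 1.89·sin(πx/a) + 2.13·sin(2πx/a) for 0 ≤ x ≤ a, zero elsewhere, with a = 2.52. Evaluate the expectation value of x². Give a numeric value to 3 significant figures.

⟨x²⟩ = ∫ x²·|φ|² dx / ∫|φ|² dx (integrals over the domain).
On 0 ≤ x ≤ a (j ≠ l): ∫sin²(jπx/a) dx = a/2, ∫sin(jπx/a)·sin(lπx/a) dx = 0; diagonal moments ∫x·sin²(jπx/a) dx = a²/4, ∫x²·sin²(jπx/a) dx = a³·(1/6 − 1/(4j²π²)); cross terms ∫x·sin(jπx/a)·sin(lπx/a) dx = 0 for j + l even and −4jla²/(π²(j² − l²)²) for j + l odd, ∫x²·sin(jπx/a)·sin(lπx/a) dx = (−1)^(j+l)·4jla³/(π²(j² − l²)²); higher powers the same way via product-to-sum and parts.
State is unnormalized: ∫|φ|² dx = 10.217, and ∫φ*·x²·φ dx = 8.1160, so ⟨x²⟩ = 8.1160 / 10.217.
⟨x²⟩ = 0.79433.

0.794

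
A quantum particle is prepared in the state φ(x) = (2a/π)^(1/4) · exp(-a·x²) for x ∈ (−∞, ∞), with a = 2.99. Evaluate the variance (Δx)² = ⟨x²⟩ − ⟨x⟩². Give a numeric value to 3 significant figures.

0.0836

Compute ⟨x⟩ and ⟨x²⟩ separately, then (Δx)² = ⟨x²⟩ − ⟨x⟩².
Gaussian moments: ∫x^(2j)·e^(−2ax²) dx = (2j−1)!!/(4a)^j · √(π/(2a)), odd powers integrate to 0; here √(π/(2a)) = 0.72481.
⟨x⟩ = 0.0000 and ⟨x²⟩ = 0.083612.
(Δx)² = 0.083612 − (0.0000)² = 0.083612.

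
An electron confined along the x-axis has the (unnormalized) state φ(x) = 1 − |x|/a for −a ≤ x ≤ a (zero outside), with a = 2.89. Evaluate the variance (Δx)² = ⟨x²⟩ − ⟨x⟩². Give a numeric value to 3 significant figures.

0.835

Compute ⟨x⟩ and ⟨x²⟩ separately, then (Δx)² = ⟨x²⟩ − ⟨x⟩².
φ is even, so ∫ over [−a, a] = 2∫₀ᵃ with φ = 1 − x/a there: ∫₀ᵃ (1 − x/a)² dx = a/3, ∫₀ᵃ x²(1 − x/a)² dx = a³/30, ∫₀ᵃ x⁴(1 − x/a)² dx = a⁵/105.
Normalization: ∫|φ|² dx = 1.9267.
⟨x⟩ = 0.0000 and ⟨x²⟩ = 0.83521.
(Δx)² = 0.83521 − (0.0000)² = 0.83521.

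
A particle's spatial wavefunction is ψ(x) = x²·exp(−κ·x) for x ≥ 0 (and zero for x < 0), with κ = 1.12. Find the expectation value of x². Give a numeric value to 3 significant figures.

⟨x²⟩ = ∫ x²·|ψ|² dx / ∫|ψ|² dx (integrals over the domain).
Every integrand reduces to terms xʲ·e^(−2κx) on [0, ∞); use ∫₀^∞ xʲ·e^(−2κx) dx = j!/(2κ)^(j+1).
State is unnormalized: ∫|ψ|² dx = 0.42557, and ∫ψ*·x²·ψ dx = 2.5445, so ⟨x²⟩ = 2.5445 / 0.42557.
⟨x²⟩ = 5.9790.

5.98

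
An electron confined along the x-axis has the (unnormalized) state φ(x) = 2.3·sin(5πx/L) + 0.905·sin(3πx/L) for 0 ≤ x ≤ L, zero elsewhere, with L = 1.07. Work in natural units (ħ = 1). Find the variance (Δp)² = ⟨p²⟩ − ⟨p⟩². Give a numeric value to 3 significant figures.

197.

Compute ⟨p⟩ and ⟨p²⟩ separately; (Δp)² = ⟨p²⟩ − ⟨p⟩².
d²/dx² sin(jπx/L) = −(jπ/L)²·sin(jπx/L); on 0 ≤ x ≤ L, ∫sin²(jπx/L) dx = L/2 and ∫sin(jπx/L)·sin(lπx/L) dx = 0 for j ≠ l, so only diagonal terms survive in ∫|φ|² and ∫φ·φ″; ∫φ·φ′ dx = [φ²/2] between the walls = 0.
Normalization: ∫|φ|² dx = 3.2683.
⟨p⟩ = 0.0000 and ⟨p²⟩ = 197.02.
(Δp)² = 197.02 − (0.0000)² = 197.02.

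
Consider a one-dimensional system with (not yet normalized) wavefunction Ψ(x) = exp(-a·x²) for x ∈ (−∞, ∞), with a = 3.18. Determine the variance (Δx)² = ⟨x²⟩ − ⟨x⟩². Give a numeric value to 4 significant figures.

Compute ⟨x⟩ and ⟨x²⟩ separately, then (Δx)² = ⟨x²⟩ − ⟨x⟩².
Gaussian moments: ∫x^(2j)·e^(−2ax²) dx = (2j−1)!!/(4a)^j · √(π/(2a)), odd powers integrate to 0; here √(π/(2a)) = 0.70282.
Normalization: ∫|Ψ|² dx = 0.70282.
⟨x⟩ = 0.0000 and ⟨x²⟩ = 0.078616.
(Δx)² = 0.078616 − (0.0000)² = 0.078616.

0.07862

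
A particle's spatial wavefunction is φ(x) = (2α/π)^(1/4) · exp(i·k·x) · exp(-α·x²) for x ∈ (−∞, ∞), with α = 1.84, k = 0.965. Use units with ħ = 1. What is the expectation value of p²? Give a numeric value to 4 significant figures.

2.771

p² φ = −ħ² d²φ/dx²; ⟨p²⟩ = −ħ² ∫ φ*·φ'' dx.
Gaussian moments: ∫x^(2j)·e^(−2αx²) dx = (2j−1)!!/(4α)^j · √(π/(2α)), odd powers integrate to 0; here √(π/(2α)) = 0.92396. Derivatives: φ′ = (ik − 2αx)·φ, φ″ = ((ik − 2αx)² − 2α)·φ; the odd-in-x pieces drop out.
⟨p²⟩ = 2.7712.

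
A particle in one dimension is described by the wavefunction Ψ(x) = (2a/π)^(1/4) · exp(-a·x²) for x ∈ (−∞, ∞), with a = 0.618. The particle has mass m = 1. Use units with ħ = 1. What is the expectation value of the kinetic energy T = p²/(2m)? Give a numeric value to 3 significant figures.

T = −(ħ²/2m) d²/dx², so ⟨T⟩ = −(ħ²/2m) ∫ Ψ*·Ψ'' dx; with m = 1.
Gaussian moments: ∫x^(2j)·e^(−2ax²) dx = (2j−1)!!/(4a)^j · √(π/(2a)), odd powers integrate to 0; here √(π/(2a)) = 1.5943. Derivatives: d/dx e^(−ax²) = −2ax·e^(−ax²), d²/dx² e^(−ax²) = (4a²x² − 2a)·e^(−ax²).
⟨T⟩ = 0.30900.

0.309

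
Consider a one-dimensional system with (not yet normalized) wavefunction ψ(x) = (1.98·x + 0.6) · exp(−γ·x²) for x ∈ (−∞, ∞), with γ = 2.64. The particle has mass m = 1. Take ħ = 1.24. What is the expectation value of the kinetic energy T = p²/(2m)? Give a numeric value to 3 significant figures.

4.09

T = −(ħ²/2m) d²/dx², so ⟨T⟩ = −(ħ²/2m) ∫ ψ*·ψ'' dx / ∫|ψ|² dx; with m = 1.
Expand each integrand as polynomial × e^(−2γx²) and use ∫x^(2j)·e^(−2γx²) dx = (2j−1)!!/(4γ)^j · √(π/(2γ)), odd powers → 0; here √(π/(2γ)) = 0.77136. Differentiate with the product rule, d/dx e^(−γx²) = −2γx·e^(−γx²).
State is unnormalized: ∫|ψ|² dx = 0.56406, and ∫ψ*·(−ħ²/2m · ψ'') dx = 2.3073, so ⟨T⟩ = 2.3073 / 0.56406.
⟨T⟩ = 4.0905.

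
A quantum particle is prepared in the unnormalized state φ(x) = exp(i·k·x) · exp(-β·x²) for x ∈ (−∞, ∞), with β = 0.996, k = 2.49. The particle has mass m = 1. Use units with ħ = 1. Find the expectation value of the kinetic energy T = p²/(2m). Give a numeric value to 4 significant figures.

3.598

T = −(ħ²/2m) d²/dx², so ⟨T⟩ = −(ħ²/2m) ∫ φ*·φ'' dx / ∫|φ|² dx; with m = 1.
Gaussian moments: ∫x^(2j)·e^(−2βx²) dx = (2j−1)!!/(4β)^j · √(π/(2β)), odd powers integrate to 0; here √(π/(2β)) = 1.2558. Derivatives: φ′ = (ik − 2βx)·φ, φ″ = ((ik − 2βx)² − 2β)·φ; the odd-in-x pieces drop out.
State is unnormalized: ∫|φ|² dx = 1.2558, and ∫φ*·(−ħ²/2m · φ'') dx = 4.5185, so ⟨T⟩ = 4.5185 / 1.2558.
⟨T⟩ = 3.5981.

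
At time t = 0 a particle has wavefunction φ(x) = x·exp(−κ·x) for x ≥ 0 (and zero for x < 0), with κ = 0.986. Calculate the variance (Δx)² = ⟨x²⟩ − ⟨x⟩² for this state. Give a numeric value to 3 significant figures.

Compute ⟨x⟩ and ⟨x²⟩ separately, then (Δx)² = ⟨x²⟩ − ⟨x⟩².
Every integrand reduces to terms xʲ·e^(−2κx) on [0, ∞); use ∫₀^∞ xʲ·e^(−2κx) dx = j!/(2κ)^(j+1).
Normalization: ∫|φ|² dx = 0.26080.
⟨x⟩ = 1.5213 and ⟨x²⟩ = 3.0858.
(Δx)² = 3.0858 − (1.5213)² = 0.77145.

0.771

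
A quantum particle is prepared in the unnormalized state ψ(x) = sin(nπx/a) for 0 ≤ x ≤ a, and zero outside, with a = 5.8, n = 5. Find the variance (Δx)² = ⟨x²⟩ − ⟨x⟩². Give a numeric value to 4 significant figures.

Compute ⟨x⟩ and ⟨x²⟩ separately, then (Δx)² = ⟨x²⟩ − ⟨x⟩².
With sin²θ = (1 − cos2θ)/2 on 0 ≤ x ≤ a: ∫sin²(nπx/a) dx = a/2, ∫x·sin²(nπx/a) dx = a²/4, ∫x²·sin²(nπx/a) dx = a³·(1/6 − 1/(4n²π²)); higher powers xᵏ the same way, integrating xᵏ·cos(2nπx/a) by parts.
Normalization: ∫|ψ|² dx = 2.9000.
⟨x⟩ = 2.9000 and ⟨x²⟩ = 11.145.
(Δx)² = 11.145 − (2.9000)² = 2.7352.

2.735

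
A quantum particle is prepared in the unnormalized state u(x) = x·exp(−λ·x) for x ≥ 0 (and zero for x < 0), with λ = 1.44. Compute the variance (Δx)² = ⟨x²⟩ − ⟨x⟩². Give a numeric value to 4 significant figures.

Compute ⟨x⟩ and ⟨x²⟩ separately, then (Δx)² = ⟨x²⟩ − ⟨x⟩².
Every integrand reduces to terms xʲ·e^(−2λx) on [0, ∞); use ∫₀^∞ xʲ·e^(−2λx) dx = j!/(2λ)^(j+1).
Normalization: ∫|u|² dx = 0.083724.
⟨x⟩ = 1.0417 and ⟨x²⟩ = 1.4468.
(Δx)² = 1.4468 − (1.0417)² = 0.36169.

0.3617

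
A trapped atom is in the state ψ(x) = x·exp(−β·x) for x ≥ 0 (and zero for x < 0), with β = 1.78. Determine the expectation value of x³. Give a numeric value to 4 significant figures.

1.330

⟨x³⟩ = ∫ x³·|ψ|² dx / ∫|ψ|² dx (integrals over the domain).
Every integrand reduces to terms xʲ·e^(−2βx) on [0, ∞); use ∫₀^∞ xʲ·e^(−2βx) dx = j!/(2β)^(j+1).
State is unnormalized: ∫|ψ|² dx = 0.044328, and ∫ψ*·x³·ψ dx = 0.058950, so ⟨x³⟩ = 0.058950 / 0.044328.
⟨x³⟩ = 1.3298.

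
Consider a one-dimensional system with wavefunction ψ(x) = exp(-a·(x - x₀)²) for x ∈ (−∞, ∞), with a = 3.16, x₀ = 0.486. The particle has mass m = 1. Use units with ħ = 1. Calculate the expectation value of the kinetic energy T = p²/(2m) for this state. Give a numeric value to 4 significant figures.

1.580

T = −(ħ²/2m) d²/dx², so ⟨T⟩ = −(ħ²/2m) ∫ ψ*·ψ'' dx / ∫|ψ|² dx; with m = 1.
Gaussian moments (u = x − x₀): ∫u^(2j)·e^(−2au²) du = (2j−1)!!/(4a)^j · √(π/(2a)), odd powers integrate to 0; here √(π/(2a)) = 0.70504. Derivatives: d/dx e^(−au²) = −2au·e^(−au²), d²/dx² e^(−au²) = (4a²u² − 2a)·e^(−au²).
State is unnormalized: ∫|ψ|² dx = 0.70504, and ∫ψ*·(−ħ²/2m · ψ'') dx = 1.1140, so ⟨T⟩ = 1.1140 / 0.70504.
⟨T⟩ = 1.5800.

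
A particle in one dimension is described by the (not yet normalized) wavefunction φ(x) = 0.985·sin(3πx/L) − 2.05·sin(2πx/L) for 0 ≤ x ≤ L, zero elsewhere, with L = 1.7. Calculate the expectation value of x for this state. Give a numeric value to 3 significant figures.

1.11

⟨x⟩ = ∫ x·|φ|² dx / ∫|φ|² dx (integrals over the domain).
On 0 ≤ x ≤ L (j ≠ l): ∫sin²(jπx/L) dx = L/2, ∫sin(jπx/L)·sin(lπx/L) dx = 0; diagonal moments ∫x·sin²(jπx/L) dx = L²/4, ∫x²·sin²(jπx/L) dx = L³·(1/6 − 1/(4j²π²)); cross terms ∫x·sin(jπx/L)·sin(lπx/L) dx = 0 for j + l even and −4jlL²/(π²(j² − l²)²) for j + l odd, ∫x²·sin(jπx/L)·sin(lπx/L) dx = (−1)^(j+l)·4jlL³/(π²(j² − l²)²); higher powers the same way via product-to-sum and parts.
State is unnormalized: ∫|φ|² dx = 4.3968, and ∫φ*·x·φ dx = 4.8725, so ⟨x⟩ = 4.8725 / 4.3968.
⟨x⟩ = 1.1082.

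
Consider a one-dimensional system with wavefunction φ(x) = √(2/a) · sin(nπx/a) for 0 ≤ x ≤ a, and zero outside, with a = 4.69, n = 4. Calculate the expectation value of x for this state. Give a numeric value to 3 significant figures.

2.35

⟨x⟩ = ∫ x·|φ|² dx (integrals over the domain).
With sin²θ = (1 − cos2θ)/2 on 0 ≤ x ≤ a: ∫sin²(nπx/a) dx = a/2, ∫x·sin²(nπx/a) dx = a²/4, ∫x²·sin²(nπx/a) dx = a³·(1/6 − 1/(4n²π²)); higher powers xᵏ the same way, integrating xᵏ·cos(2nπx/a) by parts.
⟨x⟩ = 2.3450.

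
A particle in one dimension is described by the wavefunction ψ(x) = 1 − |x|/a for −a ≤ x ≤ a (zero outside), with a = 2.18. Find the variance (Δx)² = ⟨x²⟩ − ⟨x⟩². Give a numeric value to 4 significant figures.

Compute ⟨x⟩ and ⟨x²⟩ separately, then (Δx)² = ⟨x²⟩ − ⟨x⟩².
ψ is even, so ∫ over [−a, a] = 2∫₀ᵃ with ψ = 1 − x/a there: ∫₀ᵃ (1 − x/a)² dx = a/3, ∫₀ᵃ x²(1 − x/a)² dx = a³/30, ∫₀ᵃ x⁴(1 − x/a)² dx = a⁵/105.
Normalization: ∫|ψ|² dx = 1.4533.
⟨x⟩ = 0.0000 and ⟨x²⟩ = 0.47524.
(Δx)² = 0.47524 − (0.0000)² = 0.47524.

0.4752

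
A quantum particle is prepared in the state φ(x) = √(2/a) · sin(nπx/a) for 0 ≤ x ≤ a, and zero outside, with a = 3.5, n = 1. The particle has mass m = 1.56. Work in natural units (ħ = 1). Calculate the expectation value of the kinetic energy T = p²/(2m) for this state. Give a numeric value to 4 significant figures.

0.2582

T = −(ħ²/2m) d²/dx², so ⟨T⟩ = −(ħ²/2m) ∫ φ*·φ'' dx; with m = 1.56.
d/dx sin(nπx/a) = (nπ/a)·cos(nπx/a) and d²/dx² sin(nπx/a) = −(nπ/a)²·sin(nπx/a); on 0 ≤ x ≤ a, ∫sin²(nπx/a) dx = a/2 and ∫sin(nπx/a)·cos(nπx/a) dx = 0.
⟨T⟩ = 0.25823.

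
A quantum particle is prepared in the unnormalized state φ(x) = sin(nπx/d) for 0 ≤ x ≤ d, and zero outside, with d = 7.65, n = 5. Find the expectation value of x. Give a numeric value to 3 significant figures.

3.83

⟨x⟩ = ∫ x·|φ|² dx / ∫|φ|² dx (integrals over the domain).
With sin²θ = (1 − cos2θ)/2 on 0 ≤ x ≤ d: ∫sin²(nπx/d) dx = d/2, ∫x·sin²(nπx/d) dx = d²/4, ∫x²·sin²(nπx/d) dx = d³·(1/6 − 1/(4n²π²)); higher powers xᵏ the same way, integrating xᵏ·cos(2nπx/d) by parts.
State is unnormalized: ∫|φ|² dx = 3.8250, and ∫φ*·x·φ dx = 14.631, so ⟨x⟩ = 14.631 / 3.8250.
⟨x⟩ = 3.8250.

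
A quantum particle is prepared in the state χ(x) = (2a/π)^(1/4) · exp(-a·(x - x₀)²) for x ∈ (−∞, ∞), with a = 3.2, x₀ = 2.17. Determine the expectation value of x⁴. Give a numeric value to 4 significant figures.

24.40

⟨x⁴⟩ = ∫ x⁴·|χ|² dx (integrals over the domain).
Gaussian moments (u = x − x₀): ∫u^(2j)·e^(−2au²) du = (2j−1)!!/(4a)^j · √(π/(2a)), odd powers integrate to 0; here √(π/(2a)) = 0.70062.
⟨x⁴⟩ = 24.399.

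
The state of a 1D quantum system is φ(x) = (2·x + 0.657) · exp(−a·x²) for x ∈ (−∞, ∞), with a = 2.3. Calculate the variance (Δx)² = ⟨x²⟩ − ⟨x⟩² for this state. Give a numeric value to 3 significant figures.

Compute ⟨x⟩ and ⟨x²⟩ separately, then (Δx)² = ⟨x²⟩ − ⟨x⟩².
Expand each integrand as polynomial × e^(−2ax²) and use ∫x^(2j)·e^(−2ax²) dx = (2j−1)!!/(4a)^j · √(π/(2a)), odd powers → 0; here √(π/(2a)) = 0.82641.
Normalization: ∫|φ|² dx = 0.71603.
⟨x⟩ = 0.32969 and ⟨x²⟩ = 0.21778.
(Δx)² = 0.21778 − (0.32969)² = 0.10909.

0.109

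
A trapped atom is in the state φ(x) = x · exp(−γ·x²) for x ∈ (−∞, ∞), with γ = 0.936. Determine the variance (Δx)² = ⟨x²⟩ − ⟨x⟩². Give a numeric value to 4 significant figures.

Compute ⟨x⟩ and ⟨x²⟩ separately, then (Δx)² = ⟨x²⟩ − ⟨x⟩².
Expand each integrand as polynomial × e^(−2γx²) and use ∫x^(2j)·e^(−2γx²) dx = (2j−1)!!/(4γ)^j · √(π/(2γ)), odd powers → 0; here √(π/(2γ)) = 1.2955.
Normalization: ∫|φ|² dx = 0.34601.
⟨x⟩ = 0.0000 and ⟨x²⟩ = 0.80128.
(Δx)² = 0.80128 − (0.0000)² = 0.80128.

0.8013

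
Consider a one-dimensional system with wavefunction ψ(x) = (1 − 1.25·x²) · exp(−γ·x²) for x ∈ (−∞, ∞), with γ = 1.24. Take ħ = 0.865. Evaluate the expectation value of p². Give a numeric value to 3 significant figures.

2.63

p² ψ = −ħ² d²ψ/dx²; ⟨p²⟩ = −ħ² ∫ ψ*·ψ'' dx / ∫|ψ|² dx.
Expand each integrand as polynomial × e^(−2γx²) and use ∫x^(2j)·e^(−2γx²) dx = (2j−1)!!/(4γ)^j · √(π/(2γ)), odd powers → 0; here √(π/(2γ)) = 1.1255. Differentiate with the product rule, d/dx e^(−γx²) = −2γx·e^(−γx²).
State is unnormalized: ∫|ψ|² dx = 0.77267, and ∫ψ*·(−ħ² ψ'') dx = 2.0348, so ⟨p²⟩ = 2.0348 / 0.77267.
⟨p²⟩ = 2.6335.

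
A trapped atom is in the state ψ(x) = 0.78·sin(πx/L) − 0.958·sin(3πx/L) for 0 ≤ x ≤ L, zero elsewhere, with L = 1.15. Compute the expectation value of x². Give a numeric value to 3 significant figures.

0.360

⟨x²⟩ = ∫ x²·|ψ|² dx / ∫|ψ|² dx (integrals over the domain).
On 0 ≤ x ≤ L (j ≠ l): ∫sin²(jπx/L) dx = L/2, ∫sin(jπx/L)·sin(lπx/L) dx = 0; diagonal moments ∫x·sin²(jπx/L) dx = L²/4, ∫x²·sin²(jπx/L) dx = L³·(1/6 − 1/(4j²π²)); cross terms ∫x·sin(jπx/L)·sin(lπx/L) dx = 0 for j + l even and −4jlL²/(π²(j² − l²)²) for j + l odd, ∫x²·sin(jπx/L)·sin(lπx/L) dx = (−1)^(j+l)·4jlL³/(π²(j² − l²)²); higher powers the same way via product-to-sum and parts.
State is unnormalized: ∫|ψ|² dx = 0.87754, and ∫ψ*·x²·ψ dx = 0.31630, so ⟨x²⟩ = 0.31630 / 0.87754.
⟨x²⟩ = 0.36044.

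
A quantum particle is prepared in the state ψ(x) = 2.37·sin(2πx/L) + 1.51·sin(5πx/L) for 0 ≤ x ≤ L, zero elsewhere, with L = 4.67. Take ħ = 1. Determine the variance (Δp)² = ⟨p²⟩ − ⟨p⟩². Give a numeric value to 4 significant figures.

Compute ⟨p⟩ and ⟨p²⟩ separately; (Δp)² = ⟨p²⟩ − ⟨p⟩².
d²/dx² sin(jπx/L) = −(jπ/L)²·sin(jπx/L); on 0 ≤ x ≤ L, ∫sin²(jπx/L) dx = L/2 and ∫sin(jπx/L)·sin(lπx/L) dx = 0 for j ≠ l, so only diagonal terms survive in ∫|ψ|² and ∫ψ·ψ″; ∫ψ·ψ′ dx = [ψ²/2] between the walls = 0.
Normalization: ∫|ψ|² dx = 18.439.
⟨p⟩ = 0.0000 and ⟨p²⟩ = 4.5542.
(Δp)² = 4.5542 − (0.0000)² = 4.5542.

4.554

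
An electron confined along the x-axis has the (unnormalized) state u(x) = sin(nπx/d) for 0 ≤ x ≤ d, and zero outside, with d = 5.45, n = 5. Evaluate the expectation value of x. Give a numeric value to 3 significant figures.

⟨x⟩ = ∫ x·|u|² dx / ∫|u|² dx (integrals over the domain).
With sin²θ = (1 − cos2θ)/2 on 0 ≤ x ≤ d: ∫sin²(nπx/d) dx = d/2, ∫x·sin²(nπx/d) dx = d²/4, ∫x²·sin²(nπx/d) dx = d³·(1/6 − 1/(4n²π²)); higher powers xᵏ the same way, integrating xᵏ·cos(2nπx/d) by parts.
State is unnormalized: ∫|u|² dx = 2.7250, and ∫u*·x·u dx = 7.4256, so ⟨x⟩ = 7.4256 / 2.7250.
⟨x⟩ = 2.7250.

2.73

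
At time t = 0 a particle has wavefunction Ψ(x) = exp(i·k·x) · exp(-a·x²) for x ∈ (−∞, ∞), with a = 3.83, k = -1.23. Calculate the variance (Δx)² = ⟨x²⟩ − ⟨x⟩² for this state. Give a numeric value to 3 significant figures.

Compute ⟨x⟩ and ⟨x²⟩ separately, then (Δx)² = ⟨x²⟩ − ⟨x⟩².
Gaussian moments: ∫x^(2j)·e^(−2ax²) dx = (2j−1)!!/(4a)^j · √(π/(2a)), odd powers integrate to 0; here √(π/(2a)) = 0.64041.
Normalization: ∫|Ψ|² dx = 0.64041.
⟨x⟩ = 0.0000 and ⟨x²⟩ = 0.065274.
(Δx)² = 0.065274 − (0.0000)² = 0.065274.

0.0653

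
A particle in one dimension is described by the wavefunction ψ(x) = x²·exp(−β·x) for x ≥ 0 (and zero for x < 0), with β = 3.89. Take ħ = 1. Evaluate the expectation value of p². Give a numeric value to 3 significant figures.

5.04

p² ψ = −ħ² d²ψ/dx²; ⟨p²⟩ = −ħ² ∫ ψ*·ψ'' dx / ∫|ψ|² dx.
Differentiate x²·exp(−β·x) with the product rule; every integrand then reduces to terms xʲ·e^(−2βx) on [0, ∞), with ∫₀^∞ xʲ·e^(−2βx) dx = j!/(2β)^(j+1).
State is unnormalized: ∫|ψ|² dx = 0.00084200, and ∫ψ*·(−ħ² ψ'') dx = 0.0042471, so ⟨p²⟩ = 0.0042471 / 0.00084200.
⟨p²⟩ = 5.0440.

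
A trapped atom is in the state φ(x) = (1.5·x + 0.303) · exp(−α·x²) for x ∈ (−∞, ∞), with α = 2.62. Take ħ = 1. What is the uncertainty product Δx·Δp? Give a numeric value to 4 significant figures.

Δx = √(⟨x²⟩−⟨x⟩²), Δp = √(⟨p²⟩−⟨p⟩²).
Expand each integrand as polynomial × e^(−2αx²) and use ∫x^(2j)·e^(−2αx²) dx = (2j−1)!!/(4α)^j · √(π/(2α)), odd powers → 0; here √(π/(2α)) = 0.77430. Differentiate with the product rule, d/dx e^(−αx²) = −2αx·e^(−αx²).
Normalization: ∫|φ|² dx = 0.23733.
⟨x⟩ = 0.28299, ⟨x²⟩ = 0.22910 ⇒ Δx = 0.38602.
⟨p⟩ = 0.0000, ⟨p²⟩ = 6.2904 ⇒ Δp = 2.5081.
Δx·Δp = 0.96818.

0.9682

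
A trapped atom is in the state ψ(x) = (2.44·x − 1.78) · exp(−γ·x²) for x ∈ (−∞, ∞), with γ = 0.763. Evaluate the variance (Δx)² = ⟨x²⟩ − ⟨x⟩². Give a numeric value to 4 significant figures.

Compute ⟨x⟩ and ⟨x²⟩ separately, then (Δx)² = ⟨x²⟩ − ⟨x⟩².
Expand each integrand as polynomial × e^(−2γx²) and use ∫x^(2j)·e^(−2γx²) dx = (2j−1)!!/(4γ)^j · √(π/(2γ)), odd powers → 0; here √(π/(2γ)) = 1.4348.
Normalization: ∫|ψ|² dx = 7.3450.
⟨x⟩ = -0.55598 and ⟨x²⟩ = 0.57737.
(Δx)² = 0.57737 − (-0.55598)² = 0.26825.

0.2683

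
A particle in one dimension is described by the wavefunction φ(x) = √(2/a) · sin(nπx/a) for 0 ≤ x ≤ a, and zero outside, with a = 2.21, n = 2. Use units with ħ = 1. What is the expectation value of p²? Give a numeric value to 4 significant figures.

8.083

p² φ = −ħ² d²φ/dx²; ⟨p²⟩ = −ħ² ∫ φ*·φ'' dx.
d/dx sin(nπx/a) = (nπ/a)·cos(nπx/a) and d²/dx² sin(nπx/a) = −(nπ/a)²·sin(nπx/a); on 0 ≤ x ≤ a, ∫sin²(nπx/a) dx = a/2 and ∫sin(nπx/a)·cos(nπx/a) dx = 0.
⟨p²⟩ = 8.0830.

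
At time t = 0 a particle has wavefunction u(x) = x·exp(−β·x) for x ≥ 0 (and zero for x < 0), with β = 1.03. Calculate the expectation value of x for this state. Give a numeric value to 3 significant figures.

1.46

⟨x⟩ = ∫ x·|u|² dx / ∫|u|² dx (integrals over the domain).
Every integrand reduces to terms xʲ·e^(−2βx) on [0, ∞); use ∫₀^∞ xʲ·e^(−2βx) dx = j!/(2β)^(j+1).
State is unnormalized: ∫|u|² dx = 0.22879, and ∫u*·x·u dx = 0.33318, so ⟨x⟩ = 0.33318 / 0.22879.
⟨x⟩ = 1.4563.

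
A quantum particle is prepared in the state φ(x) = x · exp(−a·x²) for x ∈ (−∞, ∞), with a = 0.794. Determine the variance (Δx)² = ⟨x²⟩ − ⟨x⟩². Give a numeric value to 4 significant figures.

Compute ⟨x⟩ and ⟨x²⟩ separately, then (Δx)² = ⟨x²⟩ − ⟨x⟩².
Expand each integrand as polynomial × e^(−2ax²) and use ∫x^(2j)·e^(−2ax²) dx = (2j−1)!!/(4a)^j · √(π/(2a)), odd powers → 0; here √(π/(2a)) = 1.4065.
Normalization: ∫|φ|² dx = 0.44286.
⟨x⟩ = 0.0000 and ⟨x²⟩ = 0.94458.
(Δx)² = 0.94458 − (0.0000)² = 0.94458.

0.9446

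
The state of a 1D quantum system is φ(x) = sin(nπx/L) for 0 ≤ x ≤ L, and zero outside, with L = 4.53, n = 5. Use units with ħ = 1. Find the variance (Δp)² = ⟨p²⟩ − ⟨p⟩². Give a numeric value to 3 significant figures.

12.0

Compute ⟨p⟩ and ⟨p²⟩ separately; (Δp)² = ⟨p²⟩ − ⟨p⟩².
d/dx sin(nπx/L) = (nπ/L)·cos(nπx/L) and d²/dx² sin(nπx/L) = −(nπ/L)²·sin(nπx/L); on 0 ≤ x ≤ L, ∫sin²(nπx/L) dx = L/2 and ∫sin(nπx/L)·cos(nπx/L) dx = 0.
Normalization: ∫|φ|² dx = 2.2650.
⟨p⟩ = 0.0000 and ⟨p²⟩ = 12.024.
(Δp)² = 12.024 − (0.0000)² = 12.024.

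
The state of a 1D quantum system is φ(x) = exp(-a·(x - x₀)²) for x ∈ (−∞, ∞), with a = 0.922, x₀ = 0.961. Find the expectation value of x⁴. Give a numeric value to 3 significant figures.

⟨x⁴⟩ = ∫ x⁴·|φ|² dx / ∫|φ|² dx (integrals over the domain).
Gaussian moments (u = x − x₀): ∫u^(2j)·e^(−2au²) du = (2j−1)!!/(4a)^j · √(π/(2a)), odd powers integrate to 0; here √(π/(2a)) = 1.3053.
State is unnormalized: ∫|φ|² dx = 1.3053, and ∫φ*·x⁴·φ dx = 3.3622, so ⟨x⁴⟩ = 3.3622 / 1.3053.
⟨x⁴⟩ = 2.5759.

2.58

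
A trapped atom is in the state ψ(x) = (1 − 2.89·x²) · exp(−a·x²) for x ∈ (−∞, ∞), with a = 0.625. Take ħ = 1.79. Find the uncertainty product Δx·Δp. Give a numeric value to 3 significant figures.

4.44

Δx = √(⟨x²⟩−⟨x⟩²), Δp = √(⟨p²⟩−⟨p⟩²).
Expand each integrand as polynomial × e^(−2ax²) and use ∫x^(2j)·e^(−2ax²) dx = (2j−1)!!/(4a)^j · √(π/(2a)), odd powers → 0; here √(π/(2a)) = 1.5853. Differentiate with the product rule, d/dx e^(−ax²) = −2ax·e^(−ax²).
Normalization: ∫|ψ|² dx = 4.2757.
⟨x⟩ = 0.0000, ⟨x²⟩ = 2.0925 ⇒ Δx = 1.4466.
⟨p⟩ = 0.0000, ⟨p²⟩ = 9.4049 ⇒ Δp = 3.0667.
Δx·Δp = 4.4362.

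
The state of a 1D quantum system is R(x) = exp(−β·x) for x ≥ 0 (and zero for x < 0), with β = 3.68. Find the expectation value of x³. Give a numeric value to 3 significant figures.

⟨x³⟩ = ∫ x³·|R|² dx / ∫|R|² dx (integrals over the domain).
Every integrand reduces to terms xʲ·e^(−2βx) on [0, ∞); use ∫₀^∞ xʲ·e^(−2βx) dx = j!/(2β)^(j+1).
State is unnormalized: ∫|R|² dx = 0.13587, and ∫R*·x³·R dx = 0.0020447, so ⟨x³⟩ = 0.0020447 / 0.13587.
⟨x³⟩ = 0.015049.

0.0150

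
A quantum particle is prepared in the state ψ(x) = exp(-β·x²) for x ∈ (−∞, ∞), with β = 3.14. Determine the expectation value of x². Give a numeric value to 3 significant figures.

0.0796

⟨x²⟩ = ∫ x²·|ψ|² dx / ∫|ψ|² dx (integrals over the domain).
Gaussian moments: ∫x^(2j)·e^(−2βx²) dx = (2j−1)!!/(4β)^j · √(π/(2β)), odd powers integrate to 0; here √(π/(2β)) = 0.70729.
State is unnormalized: ∫|ψ|² dx = 0.70729, and ∫ψ*·x²·ψ dx = 0.056313, so ⟨x²⟩ = 0.056313 / 0.70729.
⟨x²⟩ = 0.079618.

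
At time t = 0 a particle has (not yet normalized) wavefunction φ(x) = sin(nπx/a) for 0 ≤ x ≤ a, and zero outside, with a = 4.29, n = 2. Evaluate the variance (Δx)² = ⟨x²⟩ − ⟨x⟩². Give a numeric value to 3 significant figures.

1.30

Compute ⟨x⟩ and ⟨x²⟩ separately, then (Δx)² = ⟨x²⟩ − ⟨x⟩².
With sin²θ = (1 − cos2θ)/2 on 0 ≤ x ≤ a: ∫sin²(nπx/a) dx = a/2, ∫x·sin²(nπx/a) dx = a²/4, ∫x²·sin²(nπx/a) dx = a³·(1/6 − 1/(4n²π²)); higher powers xᵏ the same way, integrating xᵏ·cos(2nπx/a) by parts.
Normalization: ∫|φ|² dx = 2.1450.
⟨x⟩ = 2.1450 and ⟨x²⟩ = 5.9016.
(Δx)² = 5.9016 − (2.1450)² = 1.3006.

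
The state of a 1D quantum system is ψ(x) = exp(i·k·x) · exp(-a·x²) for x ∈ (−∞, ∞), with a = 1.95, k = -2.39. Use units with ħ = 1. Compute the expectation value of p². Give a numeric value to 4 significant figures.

p² ψ = −ħ² d²ψ/dx²; ⟨p²⟩ = −ħ² ∫ ψ*·ψ'' dx / ∫|ψ|² dx.
Gaussian moments: ∫x^(2j)·e^(−2ax²) dx = (2j−1)!!/(4a)^j · √(π/(2a)), odd powers integrate to 0; here √(π/(2a)) = 0.89752. Derivatives: ψ′ = (ik − 2ax)·ψ, ψ″ = ((ik − 2ax)² − 2a)·ψ; the odd-in-x pieces drop out.
State is unnormalized: ∫|ψ|² dx = 0.89752, and ∫ψ*·(−ħ² ψ'') dx = 6.8769, so ⟨p²⟩ = 6.8769 / 0.89752.
⟨p²⟩ = 7.6621.

7.662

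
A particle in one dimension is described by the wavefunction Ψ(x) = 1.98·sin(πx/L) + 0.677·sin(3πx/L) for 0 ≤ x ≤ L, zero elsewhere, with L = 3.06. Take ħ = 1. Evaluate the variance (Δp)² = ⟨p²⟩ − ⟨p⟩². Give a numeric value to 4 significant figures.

Compute ⟨p⟩ and ⟨p²⟩ separately; (Δp)² = ⟨p²⟩ − ⟨p⟩².
d²/dx² sin(jπx/L) = −(jπ/L)²·sin(jπx/L); on 0 ≤ x ≤ L, ∫sin²(jπx/L) dx = L/2 and ∫sin(jπx/L)·sin(lπx/L) dx = 0 for j ≠ l, so only diagonal terms survive in ∫|Ψ|² and ∫Ψ·Ψ″; ∫Ψ·Ψ′ dx = [Ψ²/2] between the walls = 0.
Normalization: ∫|Ψ|² dx = 6.6995.
⟨p⟩ = 0.0000 and ⟨p²⟩ = 1.9367.
(Δp)² = 1.9367 − (0.0000)² = 1.9367.

1.937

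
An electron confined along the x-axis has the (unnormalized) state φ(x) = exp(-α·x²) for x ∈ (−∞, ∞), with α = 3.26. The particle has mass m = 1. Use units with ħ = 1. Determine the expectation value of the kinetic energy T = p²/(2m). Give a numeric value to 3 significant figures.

T = −(ħ²/2m) d²/dx², so ⟨T⟩ = −(ħ²/2m) ∫ φ*·φ'' dx / ∫|φ|² dx; with m = 1.
Gaussian moments: ∫x^(2j)·e^(−2αx²) dx = (2j−1)!!/(4α)^j · √(π/(2α)), odd powers integrate to 0; here √(π/(2α)) = 0.69415. Derivatives: d/dx e^(−αx²) = −2αx·e^(−αx²), d²/dx² e^(−αx²) = (4α²x² − 2α)·e^(−αx²).
State is unnormalized: ∫|φ|² dx = 0.69415, and ∫φ*·(−ħ²/2m · φ'') dx = 1.1315, so ⟨T⟩ = 1.1315 / 0.69415.
⟨T⟩ = 1.6300.

1.63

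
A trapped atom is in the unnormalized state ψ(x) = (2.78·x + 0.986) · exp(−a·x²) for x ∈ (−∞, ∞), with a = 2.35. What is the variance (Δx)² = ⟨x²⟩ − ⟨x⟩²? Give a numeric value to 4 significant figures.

Compute ⟨x⟩ and ⟨x²⟩ separately, then (Δx)² = ⟨x²⟩ − ⟨x⟩².
Expand each integrand as polynomial × e^(−2ax²) and use ∫x^(2j)·e^(−2ax²) dx = (2j−1)!!/(4a)^j · √(π/(2a)), odd powers → 0; here √(π/(2a)) = 0.81757.
Normalization: ∫|ψ|² dx = 1.4670.
⟨x⟩ = 0.32502 and ⟨x²⟩ = 0.20387.
(Δx)² = 0.20387 − (0.32502)² = 0.098232.

0.09823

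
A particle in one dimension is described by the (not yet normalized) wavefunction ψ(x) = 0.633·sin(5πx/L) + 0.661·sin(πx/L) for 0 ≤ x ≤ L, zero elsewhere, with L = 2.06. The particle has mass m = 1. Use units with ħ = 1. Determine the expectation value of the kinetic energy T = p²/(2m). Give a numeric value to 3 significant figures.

14.5

T = −(ħ²/2m) d²/dx², so ⟨T⟩ = −(ħ²/2m) ∫ ψ*·ψ'' dx / ∫|ψ|² dx; with m = 1.
d²/dx² sin(jπx/L) = −(jπ/L)²·sin(jπx/L); on 0 ≤ x ≤ L, ∫sin²(jπx/L) dx = L/2 and ∫sin(jπx/L)·sin(lπx/L) dx = 0 for j ≠ l, so only diagonal terms survive in ∫|ψ|² and ∫ψ·ψ″; ∫ψ·ψ′ dx = [ψ²/2] between the walls = 0.
State is unnormalized: ∫|ψ|² dx = 0.86274, and ∫ψ*·(−ħ²/2m · ψ'') dx = 12.522, so ⟨T⟩ = 12.522 / 0.86274.
⟨T⟩ = 14.514.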